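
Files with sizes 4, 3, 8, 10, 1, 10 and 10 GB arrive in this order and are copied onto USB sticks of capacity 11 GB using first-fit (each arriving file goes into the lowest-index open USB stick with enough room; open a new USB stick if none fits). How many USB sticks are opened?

5

  4 → USB stick 1 (new)  [load 4/11]
  3 → USB stick 1  [load 7/11]
  8 → USB stick 2 (new)  [load 8/11]
  10 → USB stick 3 (new)  [load 10/11]
  1 → USB stick 1  [load 8/11]
  10 → USB stick 4 (new)  [load 10/11]
  10 → USB stick 5 (new)  [load 10/11]
5 USB sticks opened.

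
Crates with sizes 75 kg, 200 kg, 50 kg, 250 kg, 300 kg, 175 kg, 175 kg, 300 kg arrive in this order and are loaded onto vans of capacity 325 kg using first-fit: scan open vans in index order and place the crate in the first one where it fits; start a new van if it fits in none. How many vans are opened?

6

  75 → van 1 (new)  [load 75/325]
  200 → van 1  [load 275/325]
  50 → van 1  [load 325/325]
  250 → van 2 (new)  [load 250/325]
  300 → van 3 (new)  [load 300/325]
  175 → van 4 (new)  [load 175/325]
  175 → van 5 (new)  [load 175/325]
  300 → van 6 (new)  [load 300/325]
6 vans opened.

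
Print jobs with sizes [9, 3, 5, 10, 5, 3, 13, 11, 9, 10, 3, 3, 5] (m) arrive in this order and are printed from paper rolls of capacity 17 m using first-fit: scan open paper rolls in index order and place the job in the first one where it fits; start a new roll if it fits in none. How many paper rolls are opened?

6

  9 → roll 1 (new)  [load 9/17]
  3 → roll 1  [load 12/17]
  5 → roll 1  [load 17/17]
  10 → roll 2 (new)  [load 10/17]
  5 → roll 2  [load 15/17]
  3 → roll 3 (new)  [load 3/17]
  13 → roll 3  [load 16/17]
  11 → roll 4 (new)  [load 11/17]
  9 → roll 5 (new)  [load 9/17]
  10 → roll 6 (new)  [load 10/17]
  3 → roll 4  [load 14/17]
  3 → roll 4  [load 17/17]
  5 → roll 5  [load 14/17]
6 paper rolls opened.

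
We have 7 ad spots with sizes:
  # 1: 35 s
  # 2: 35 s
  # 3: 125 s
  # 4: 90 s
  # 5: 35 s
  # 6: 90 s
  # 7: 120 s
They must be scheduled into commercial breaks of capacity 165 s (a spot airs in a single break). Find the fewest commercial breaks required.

Total = 125 + 120 + 90 + 90 + 35 + 35 + 35 = 530 s.
Lower bound: ⌈530/165⌉ = 4 commercial breaks.
A packing using 4 commercial breaks:
  break 1: 125 + 35 = 160
  break 2: 120 + 35 = 155
  break 3: 90 + 35 = 125
  break 4: 90 = 90
This matches the lower bound, so 4 is optimal.

4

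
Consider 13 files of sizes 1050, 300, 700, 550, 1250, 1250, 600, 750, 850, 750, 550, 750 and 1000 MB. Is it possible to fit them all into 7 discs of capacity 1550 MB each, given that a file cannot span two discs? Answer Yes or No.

No

Total = 10350 MB; ⌈10350/1550⌉ = 7.
The bound of 7 does not rule out 7, but exhaustive search shows no assignment into 7 discs of capacity 1550 MB exists — the minimum is 8.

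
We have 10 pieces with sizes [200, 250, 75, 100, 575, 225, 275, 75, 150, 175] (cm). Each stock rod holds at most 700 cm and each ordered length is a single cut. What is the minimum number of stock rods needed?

Total = 575 + 275 + 250 + 225 + 200 + 175 + 150 + 100 + 75 + 75 = 2100 cm.
Lower bound: ⌈2100/700⌉ = 3 stock rods.
A packing using 4 stock rods:
  stock rod 1: 575 + 100 = 675
  stock rod 2: 275 + 250 + 175 = 700
  stock rod 3: 225 + 200 + 150 + 75 = 650
  stock rod 4: 75 = 75
No arrangement into 3 stock rods stays within capacity, so 4 is optimal.

4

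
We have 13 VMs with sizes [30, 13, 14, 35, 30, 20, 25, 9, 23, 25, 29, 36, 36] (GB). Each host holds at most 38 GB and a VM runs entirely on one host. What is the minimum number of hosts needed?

Total = 36 + 36 + 35 + 30 + 30 + 29 + 25 + 25 + 23 + 20 + 14 + 13 + 9 = 325 GB.
Lower bound: ⌈325/38⌉ = 9 hosts.
Also, 10 VMs each exceed 19 GB, and no two of those can share a host, so at least 10 hosts are needed.
A packing using 10 hosts:
  host 1: 36 = 36
  host 2: 36 = 36
  host 3: 35 = 35
  host 4: 30 = 30
  host 5: 30 = 30
  host 6: 29 + 9 = 38
  host 7: 25 + 13 = 38
  host 8: 25 = 25
  host 9: 23 + 14 = 37
  host 10: 20 = 20
This matches the lower bound, so 10 is optimal.

10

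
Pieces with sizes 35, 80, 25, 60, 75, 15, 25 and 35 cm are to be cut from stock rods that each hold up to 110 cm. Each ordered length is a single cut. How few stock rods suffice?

4

Total = 80 + 75 + 60 + 35 + 35 + 25 + 25 + 15 = 350 cm.
Lower bound: ⌈350/110⌉ = 4 stock rods.
A packing using 4 stock rods:
  stock rod 1: 80 + 25 = 105
  stock rod 2: 75 + 35 = 110
  stock rod 3: 60 + 35 + 15 = 110
  stock rod 4: 25 = 25
This matches the lower bound, so 4 is optimal.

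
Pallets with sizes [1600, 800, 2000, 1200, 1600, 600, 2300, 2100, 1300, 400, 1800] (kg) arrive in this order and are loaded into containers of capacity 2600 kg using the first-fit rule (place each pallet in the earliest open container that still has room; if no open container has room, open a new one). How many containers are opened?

  1600 → container 1 (new)  [load 1600/2600]
  800 → container 1  [load 2400/2600]
  2000 → container 2 (new)  [load 2000/2600]
  1200 → container 3 (new)  [load 1200/2600]
  1600 → container 4 (new)  [load 1600/2600]
  600 → container 2  [load 2600/2600]
  2300 → container 5 (new)  [load 2300/2600]
  2100 → container 6 (new)  [load 2100/2600]
  1300 → container 3  [load 2500/2600]
  400 → container 4  [load 2000/2600]
  1800 → container 7 (new)  [load 1800/2600]
7 containers opened.

7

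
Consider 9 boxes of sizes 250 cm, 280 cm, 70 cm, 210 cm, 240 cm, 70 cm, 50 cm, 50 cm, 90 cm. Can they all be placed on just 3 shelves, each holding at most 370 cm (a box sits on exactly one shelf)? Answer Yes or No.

No

Total = 1310 cm; ⌈1310/370⌉ = 4.
At least 4 shelves are required, but only 3 are allowed.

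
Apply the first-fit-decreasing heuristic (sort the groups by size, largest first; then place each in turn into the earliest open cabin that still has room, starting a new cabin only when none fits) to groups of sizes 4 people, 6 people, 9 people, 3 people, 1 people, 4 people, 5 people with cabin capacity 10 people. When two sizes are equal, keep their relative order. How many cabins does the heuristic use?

Sorted descending: 9, 6, 5, 4, 4, 3, 1.
  9 → cabin 1 (new)  [load 9/10]
  6 → cabin 2 (new)  [load 6/10]
  5 → cabin 3 (new)  [load 5/10]
  4 → cabin 2  [load 10/10]
  4 → cabin 3  [load 9/10]
  3 → cabin 4 (new)  [load 3/10]
  1 → cabin 1  [load 10/10]
4 cabins opened.

4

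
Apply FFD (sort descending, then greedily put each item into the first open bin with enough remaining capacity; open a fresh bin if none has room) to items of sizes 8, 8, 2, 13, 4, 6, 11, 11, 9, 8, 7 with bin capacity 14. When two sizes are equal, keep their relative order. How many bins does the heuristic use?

8

Sorted descending: 13, 11, 11, 9, 8, 8, 8, 7, 6, 4, 2.
  13 → bin 1 (new)  [load 13/14]
  11 → bin 2 (new)  [load 11/14]
  11 → bin 3 (new)  [load 11/14]
  9 → bin 4 (new)  [load 9/14]
  8 → bin 5 (new)  [load 8/14]
  8 → bin 6 (new)  [load 8/14]
  8 → bin 7 (new)  [load 8/14]
  7 → bin 8 (new)  [load 7/14]
  6 → bin 5  [load 14/14]
  4 → bin 4  [load 13/14]
  2 → bin 2  [load 13/14]
8 bins opened.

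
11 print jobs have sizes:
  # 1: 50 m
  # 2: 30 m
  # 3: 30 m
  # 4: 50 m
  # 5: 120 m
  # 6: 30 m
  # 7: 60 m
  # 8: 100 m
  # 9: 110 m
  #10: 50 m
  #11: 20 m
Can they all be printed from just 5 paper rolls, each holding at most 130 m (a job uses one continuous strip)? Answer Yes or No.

No

Total = 650 m; ⌈650/130⌉ = 5.
The bound of 5 does not rule out 5, but exhaustive search shows no assignment into 5 paper rolls of capacity 130 m exists — the minimum is 6.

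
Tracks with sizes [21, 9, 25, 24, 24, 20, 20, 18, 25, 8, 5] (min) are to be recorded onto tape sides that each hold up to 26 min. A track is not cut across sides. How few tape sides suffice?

Total = 25 + 25 + 24 + 24 + 21 + 20 + 20 + 18 + 9 + 8 + 5 = 199 min.
Lower bound: ⌈199/26⌉ = 8 tape sides.
A packing using 9 tape sides:
  side 1: 25 = 25
  side 2: 25 = 25
  side 3: 24 = 24
  side 4: 24 = 24
  side 5: 21 + 5 = 26
  side 6: 20 = 20
  side 7: 20 = 20
  side 8: 18 + 8 = 26
  side 9: 9 = 9
No arrangement into 8 tape sides stays within capacity, so 9 is optimal.

9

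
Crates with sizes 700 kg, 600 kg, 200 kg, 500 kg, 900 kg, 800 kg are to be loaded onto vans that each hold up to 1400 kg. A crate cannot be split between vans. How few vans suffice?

Total = 900 + 800 + 700 + 600 + 500 + 200 = 3700 kg.
Lower bound: ⌈3700/1400⌉ = 3 vans.
A packing using 3 vans:
  van 1: 900 + 500 = 1400
  van 2: 800 + 600 = 1400
  van 3: 700 + 200 = 900
This matches the lower bound, so 3 is optimal.

3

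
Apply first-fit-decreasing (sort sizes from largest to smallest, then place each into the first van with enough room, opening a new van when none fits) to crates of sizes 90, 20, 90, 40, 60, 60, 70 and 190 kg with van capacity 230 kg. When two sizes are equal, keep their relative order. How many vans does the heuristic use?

3

Sorted descending: 190, 90, 90, 70, 60, 60, 40, 20.
  190 → van 1 (new)  [load 190/230]
  90 → van 2 (new)  [load 90/230]
  90 → van 2  [load 180/230]
  70 → van 3 (new)  [load 70/230]
  60 → van 3  [load 130/230]
  60 → van 3  [load 190/230]
  40 → van 1  [load 230/230]
  20 → van 2  [load 200/230]
3 vans opened.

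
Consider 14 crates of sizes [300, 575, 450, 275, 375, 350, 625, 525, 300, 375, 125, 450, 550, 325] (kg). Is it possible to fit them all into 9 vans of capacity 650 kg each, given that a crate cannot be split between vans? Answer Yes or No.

Total = 5600 kg; ⌈5600/650⌉ = 9.
The bound of 9 does not rule out 9, but exhaustive search shows no assignment into 9 vans of capacity 650 kg exists — the minimum is 10.

No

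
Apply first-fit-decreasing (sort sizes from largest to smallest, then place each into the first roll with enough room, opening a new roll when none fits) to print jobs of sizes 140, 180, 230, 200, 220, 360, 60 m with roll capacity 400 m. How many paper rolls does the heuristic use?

Sorted descending: 360, 230, 220, 200, 180, 140, 60.
  360 → roll 1 (new)  [load 360/400]
  230 → roll 2 (new)  [load 230/400]
  220 → roll 3 (new)  [load 220/400]
  200 → roll 4 (new)  [load 200/400]
  180 → roll 3  [load 400/400]
  140 → roll 2  [load 370/400]
  60 → roll 4  [load 260/400]
4 paper rolls opened.

4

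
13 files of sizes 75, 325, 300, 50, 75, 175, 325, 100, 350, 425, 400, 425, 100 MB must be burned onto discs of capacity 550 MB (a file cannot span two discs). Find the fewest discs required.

7

Total = 425 + 425 + 400 + 350 + 325 + 325 + 300 + 175 + 100 + 100 + 75 + 75 + 50 = 3125 MB.
Lower bound: ⌈3125/550⌉ = 6 discs.
Also, 7 files each exceed 275 MB, and no two of those can share a disc, so at least 7 discs are needed.
A packing using 7 discs:
  disc 1: 425 + 100 = 525
  disc 2: 425 + 100 = 525
  disc 3: 400 + 75 + 75 = 550
  disc 4: 350 + 175 = 525
  disc 5: 325 + 50 = 375
  disc 6: 325 = 325
  disc 7: 300 = 300
This matches the lower bound, so 7 is optimal.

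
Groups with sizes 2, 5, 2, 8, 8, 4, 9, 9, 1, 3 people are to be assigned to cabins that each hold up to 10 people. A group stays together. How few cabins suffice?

6

Total = 9 + 9 + 8 + 8 + 5 + 4 + 3 + 2 + 2 + 1 = 51 people.
Lower bound: ⌈51/10⌉ = 6 cabins.
A packing using 6 cabins:
  cabin 1: 9 + 1 = 10
  cabin 2: 9 = 9
  cabin 3: 8 + 2 = 10
  cabin 4: 8 + 2 = 10
  cabin 5: 5 + 4 = 9
  cabin 6: 3 = 3
This matches the lower bound, so 6 is optimal.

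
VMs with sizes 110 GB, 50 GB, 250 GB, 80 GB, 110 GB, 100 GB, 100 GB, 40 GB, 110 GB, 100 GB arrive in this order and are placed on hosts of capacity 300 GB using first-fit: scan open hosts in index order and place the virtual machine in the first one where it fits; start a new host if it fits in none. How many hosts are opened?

  110 → host 1 (new)  [load 110/300]
  50 → host 1  [load 160/300]
  250 → host 2 (new)  [load 250/300]
  80 → host 1  [load 240/300]
  110 → host 3 (new)  [load 110/300]
  100 → host 3  [load 210/300]
  100 → host 4 (new)  [load 100/300]
  40 → host 1  [load 280/300]
  110 → host 4  [load 210/300]
  100 → host 5 (new)  [load 100/300]
5 hosts opened.

5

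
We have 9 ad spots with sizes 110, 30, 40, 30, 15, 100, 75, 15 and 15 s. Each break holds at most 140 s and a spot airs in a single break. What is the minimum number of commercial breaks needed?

4

Total = 110 + 100 + 75 + 40 + 30 + 30 + 15 + 15 + 15 = 430 s.
Lower bound: ⌈430/140⌉ = 4 commercial breaks.
A packing using 4 commercial breaks:
  break 1: 110 + 30 = 140
  break 2: 100 + 40 = 140
  break 3: 75 + 30 + 15 + 15 = 135
  break 4: 15 = 15
This matches the lower bound, so 4 is optimal.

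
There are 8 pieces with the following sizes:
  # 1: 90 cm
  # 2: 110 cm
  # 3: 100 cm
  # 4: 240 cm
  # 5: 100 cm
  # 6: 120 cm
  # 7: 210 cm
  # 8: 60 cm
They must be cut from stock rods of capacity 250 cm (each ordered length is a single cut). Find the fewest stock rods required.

Total = 240 + 210 + 120 + 110 + 100 + 100 + 90 + 60 = 1030 cm.
Lower bound: ⌈1030/250⌉ = 5 stock rods.
A packing using 5 stock rods:
  stock rod 1: 240 = 240
  stock rod 2: 210 = 210
  stock rod 3: 120 + 110 = 230
  stock rod 4: 100 + 100 = 200
  stock rod 5: 90 + 60 = 150
This matches the lower bound, so 5 is optimal.

5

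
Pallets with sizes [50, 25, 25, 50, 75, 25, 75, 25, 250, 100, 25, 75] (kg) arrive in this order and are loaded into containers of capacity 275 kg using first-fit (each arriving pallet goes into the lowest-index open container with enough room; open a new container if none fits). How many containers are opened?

3

  50 → container 1 (new)  [load 50/275]
  25 → container 1  [load 75/275]
  25 → container 1  [load 100/275]
  50 → container 1  [load 150/275]
  75 → container 1  [load 225/275]
  25 → container 1  [load 250/275]
  75 → container 2 (new)  [load 75/275]
  25 → container 1  [load 275/275]
  250 → container 3 (new)  [load 250/275]
  100 → container 2  [load 175/275]
  25 → container 2  [load 200/275]
  75 → container 2  [load 275/275]
3 containers opened.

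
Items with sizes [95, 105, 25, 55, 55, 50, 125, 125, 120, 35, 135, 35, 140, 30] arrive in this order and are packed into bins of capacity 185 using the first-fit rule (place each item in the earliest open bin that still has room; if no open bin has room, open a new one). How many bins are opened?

  95 → bin 1 (new)  [load 95/185]
  105 → bin 2 (new)  [load 105/185]
  25 → bin 1  [load 120/185]
  55 → bin 1  [load 175/185]
  55 → bin 2  [load 160/185]
  50 → bin 3 (new)  [load 50/185]
  125 → bin 3  [load 175/185]
  125 → bin 4 (new)  [load 125/185]
  120 → bin 5 (new)  [load 120/185]
  35 → bin 4  [load 160/185]
  135 → bin 6 (new)  [load 135/185]
  35 → bin 5  [load 155/185]
  140 → bin 7 (new)  [load 140/185]
  30 → bin 5  [load 185/185]
7 bins opened.

7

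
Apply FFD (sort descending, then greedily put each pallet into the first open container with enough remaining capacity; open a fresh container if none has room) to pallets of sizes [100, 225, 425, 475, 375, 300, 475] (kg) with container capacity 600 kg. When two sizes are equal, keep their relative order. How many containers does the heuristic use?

5

Sorted descending: 475, 475, 425, 375, 300, 225, 100.
  475 → container 1 (new)  [load 475/600]
  475 → container 2 (new)  [load 475/600]
  425 → container 3 (new)  [load 425/600]
  375 → container 4 (new)  [load 375/600]
  300 → container 5 (new)  [load 300/600]
  225 → container 4  [load 600/600]
  100 → container 1  [load 575/600]
5 containers opened.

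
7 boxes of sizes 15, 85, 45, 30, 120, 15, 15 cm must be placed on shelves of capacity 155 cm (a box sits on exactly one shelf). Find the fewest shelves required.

Total = 120 + 85 + 45 + 30 + 15 + 15 + 15 = 325 cm.
Lower bound: ⌈325/155⌉ = 3 shelves.
A packing using 3 shelves:
  shelf 1: 120 + 30 = 150
  shelf 2: 85 + 45 + 15 = 145
  shelf 3: 15 + 15 = 30
This matches the lower bound, so 3 is optimal.

3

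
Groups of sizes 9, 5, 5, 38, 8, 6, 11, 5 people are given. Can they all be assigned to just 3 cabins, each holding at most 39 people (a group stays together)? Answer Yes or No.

Yes

A valid assignment using 3 cabins:
  cabin 1: 38 = 38
  cabin 2: 11 + 9 + 8 + 6 + 5 = 39
  cabin 3: 5 + 5 = 10
Every load is within 39 people, so 3 cabins suffice.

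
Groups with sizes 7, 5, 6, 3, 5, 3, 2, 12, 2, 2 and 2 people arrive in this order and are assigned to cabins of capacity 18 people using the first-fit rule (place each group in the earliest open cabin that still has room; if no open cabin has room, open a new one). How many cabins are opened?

  7 → cabin 1 (new)  [load 7/18]
  5 → cabin 1  [load 12/18]
  6 → cabin 1  [load 18/18]
  3 → cabin 2 (new)  [load 3/18]
  5 → cabin 2  [load 8/18]
  3 → cabin 2  [load 11/18]
  2 → cabin 2  [load 13/18]
  12 → cabin 3 (new)  [load 12/18]
  2 → cabin 2  [load 15/18]
  2 → cabin 2  [load 17/18]
  2 → cabin 3  [load 14/18]
3 cabins opened.

3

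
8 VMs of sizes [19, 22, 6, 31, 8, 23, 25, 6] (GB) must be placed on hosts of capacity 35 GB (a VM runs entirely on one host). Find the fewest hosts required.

Total = 31 + 25 + 23 + 22 + 19 + 8 + 6 + 6 = 140 GB.
Lower bound: ⌈140/35⌉ = 4 hosts.
Also, 5 VMs each exceed 35/2 GB, and no two of those can share a host, so at least 5 hosts are needed.
A packing using 5 hosts:
  host 1: 31 = 31
  host 2: 25 + 8 = 33
  host 3: 23 + 6 + 6 = 35
  host 4: 22 = 22
  host 5: 19 = 19
This matches the lower bound, so 5 is optimal.

5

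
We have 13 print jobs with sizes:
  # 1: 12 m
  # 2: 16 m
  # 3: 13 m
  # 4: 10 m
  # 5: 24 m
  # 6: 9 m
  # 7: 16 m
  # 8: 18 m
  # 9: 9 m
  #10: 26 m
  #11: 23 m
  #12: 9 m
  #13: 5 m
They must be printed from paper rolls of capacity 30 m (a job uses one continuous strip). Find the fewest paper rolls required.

7

Total = 26 + 24 + 23 + 18 + 16 + 16 + 13 + 12 + 10 + 9 + 9 + 9 + 5 = 190 m.
Lower bound: ⌈190/30⌉ = 7 paper rolls.
A packing using 7 paper rolls:
  roll 1: 26 = 26
  roll 2: 24 + 5 = 29
  roll 3: 23 = 23
  roll 4: 18 + 12 = 30
  roll 5: 16 + 13 = 29
  roll 6: 16 + 10 = 26
  roll 7: 9 + 9 + 9 = 27
This matches the lower bound, so 7 is optimal.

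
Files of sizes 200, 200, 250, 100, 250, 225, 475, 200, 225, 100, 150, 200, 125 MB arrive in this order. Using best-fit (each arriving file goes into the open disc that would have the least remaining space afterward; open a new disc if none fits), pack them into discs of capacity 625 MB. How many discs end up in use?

5

  200 → disc 1 (new)  [load 200/625]
  200 → disc 1  [load 400/625]
  250 → disc 2 (new)  [load 250/625]
  100 → disc 1  [load 500/625]
  250 → disc 2  [load 500/625]
  225 → disc 3 (new)  [load 225/625]
  475 → disc 4 (new)  [load 475/625]
  200 → disc 3  [load 425/625]
  225 → disc 5 (new)  [load 225/625]
  100 → disc 1  [load 600/625]
  150 → disc 4  [load 625/625]
  200 → disc 3  [load 625/625]
  125 → disc 2  [load 625/625]
5 discs opened.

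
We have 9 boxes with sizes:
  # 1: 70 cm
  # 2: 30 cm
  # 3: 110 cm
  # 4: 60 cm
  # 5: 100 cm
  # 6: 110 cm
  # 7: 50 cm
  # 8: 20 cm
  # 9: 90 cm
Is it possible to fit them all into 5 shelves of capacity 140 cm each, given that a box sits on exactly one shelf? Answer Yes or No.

A valid assignment using 5 shelves:
  shelf 1: 110 + 30 = 140
  shelf 2: 110 + 20 = 130
  shelf 3: 100 = 100
  shelf 4: 90 + 50 = 140
  shelf 5: 70 + 60 = 130
Every load is within 140 cm, so 5 shelves suffice.

Yes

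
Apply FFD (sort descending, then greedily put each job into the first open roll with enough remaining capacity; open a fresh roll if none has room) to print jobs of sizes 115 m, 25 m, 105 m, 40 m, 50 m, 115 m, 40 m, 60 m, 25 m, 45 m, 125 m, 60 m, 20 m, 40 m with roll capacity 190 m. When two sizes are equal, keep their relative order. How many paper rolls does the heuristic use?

5

Sorted descending: 125, 115, 115, 105, 60, 60, 50, 45, 40, 40, 40, 25, 25, 20.
  125 → roll 1 (new)  [load 125/190]
  115 → roll 2 (new)  [load 115/190]
  115 → roll 3 (new)  [load 115/190]
  105 → roll 4 (new)  [load 105/190]
  60 → roll 1  [load 185/190]
  60 → roll 2  [load 175/190]
  50 → roll 3  [load 165/190]
  45 → roll 4  [load 150/190]
  40 → roll 4  [load 190/190]
  40 → roll 5 (new)  [load 40/190]
  40 → roll 5  [load 80/190]
  25 → roll 3  [load 190/190]
  25 → roll 5  [load 105/190]
  20 → roll 5  [load 125/190]
5 paper rolls opened.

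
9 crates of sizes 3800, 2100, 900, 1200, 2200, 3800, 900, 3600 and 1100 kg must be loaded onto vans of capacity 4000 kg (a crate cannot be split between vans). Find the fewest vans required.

6

Total = 3800 + 3800 + 3600 + 2200 + 2100 + 1200 + 1100 + 900 + 900 = 19600 kg.
Lower bound: ⌈19600/4000⌉ = 5 vans.
A packing using 6 vans:
  van 1: 3800 = 3800
  van 2: 3800 = 3800
  van 3: 3600 = 3600
  van 4: 2200 + 1200 = 3400
  van 5: 2100 + 1100 = 3200
  van 6: 900 + 900 = 1800
No arrangement into 5 vans stays within capacity, so 6 is optimal.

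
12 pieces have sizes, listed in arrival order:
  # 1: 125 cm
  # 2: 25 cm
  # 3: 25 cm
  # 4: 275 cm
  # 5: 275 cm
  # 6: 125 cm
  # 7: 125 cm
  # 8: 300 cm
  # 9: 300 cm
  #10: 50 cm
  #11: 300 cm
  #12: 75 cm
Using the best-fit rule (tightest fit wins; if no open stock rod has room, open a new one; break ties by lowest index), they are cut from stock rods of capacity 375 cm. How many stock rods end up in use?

7

  125 → stock rod 1 (new)  [load 125/375]
  25 → stock rod 1  [load 150/375]
  25 → stock rod 1  [load 175/375]
  275 → stock rod 2 (new)  [load 275/375]
  275 → stock rod 3 (new)  [load 275/375]
  125 → stock rod 1  [load 300/375]
  125 → stock rod 4 (new)  [load 125/375]
  300 → stock rod 5 (new)  [load 300/375]
  300 → stock rod 6 (new)  [load 300/375]
  50 → stock rod 1  [load 350/375]
  300 → stock rod 7 (new)  [load 300/375]
  75 → stock rod 5  [load 375/375]
7 stock rods opened.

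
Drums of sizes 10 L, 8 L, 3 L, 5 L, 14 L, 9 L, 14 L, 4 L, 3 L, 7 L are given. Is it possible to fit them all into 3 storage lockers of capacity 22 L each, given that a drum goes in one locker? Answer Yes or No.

No

Total = 77 L; ⌈77/22⌉ = 4.
At least 4 storage lockers are required, but only 3 are allowed.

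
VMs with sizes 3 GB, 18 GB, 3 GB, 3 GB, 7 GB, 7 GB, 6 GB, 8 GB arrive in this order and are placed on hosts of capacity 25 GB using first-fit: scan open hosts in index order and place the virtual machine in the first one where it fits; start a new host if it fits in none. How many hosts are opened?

3

  3 → host 1 (new)  [load 3/25]
  18 → host 1  [load 21/25]
  3 → host 1  [load 24/25]
  3 → host 2 (new)  [load 3/25]
  7 → host 2  [load 10/25]
  7 → host 2  [load 17/25]
  6 → host 2  [load 23/25]
  8 → host 3 (new)  [load 8/25]
3 hosts opened.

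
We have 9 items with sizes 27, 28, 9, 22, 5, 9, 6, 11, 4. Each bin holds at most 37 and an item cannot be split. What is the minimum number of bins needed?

Total = 28 + 27 + 22 + 11 + 9 + 9 + 6 + 5 + 4 = 121.
Lower bound: ⌈121/37⌉ = 4 bins.
A packing using 4 bins:
  bin 1: 28 + 9 = 37
  bin 2: 27 + 9 = 36
  bin 3: 22 + 11 + 4 = 37
  bin 4: 6 + 5 = 11
This matches the lower bound, so 4 is optimal.

4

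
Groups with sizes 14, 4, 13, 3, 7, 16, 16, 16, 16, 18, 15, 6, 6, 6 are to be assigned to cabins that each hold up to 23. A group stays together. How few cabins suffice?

8

Total = 18 + 16 + 16 + 16 + 16 + 15 + 14 + 13 + 7 + 6 + 6 + 6 + 4 + 3 = 156.
Lower bound: ⌈156/23⌉ = 7 cabins.
Also, 8 groups each exceed 23/2, and no two of those can share a cabin, so at least 8 cabins are needed.
A packing using 8 cabins:
  cabin 1: 18 + 4 = 22
  cabin 2: 16 + 7 = 23
  cabin 3: 16 + 6 = 22
  cabin 4: 16 + 6 = 22
  cabin 5: 16 + 6 = 22
  cabin 6: 15 + 3 = 18
  cabin 7: 14 = 14
  cabin 8: 13 = 13
This matches the lower bound, so 8 is optimal.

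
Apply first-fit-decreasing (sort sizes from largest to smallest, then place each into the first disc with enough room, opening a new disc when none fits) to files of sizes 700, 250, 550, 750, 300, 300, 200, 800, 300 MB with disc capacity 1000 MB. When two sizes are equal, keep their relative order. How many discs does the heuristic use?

Sorted descending: 800, 750, 700, 550, 300, 300, 300, 250, 200.
  800 → disc 1 (new)  [load 800/1000]
  750 → disc 2 (new)  [load 750/1000]
  700 → disc 3 (new)  [load 700/1000]
  550 → disc 4 (new)  [load 550/1000]
  300 → disc 3  [load 1000/1000]
  300 → disc 4  [load 850/1000]
  300 → disc 5 (new)  [load 300/1000]
  250 → disc 2  [load 1000/1000]
  200 → disc 1  [load 1000/1000]
5 discs opened.

5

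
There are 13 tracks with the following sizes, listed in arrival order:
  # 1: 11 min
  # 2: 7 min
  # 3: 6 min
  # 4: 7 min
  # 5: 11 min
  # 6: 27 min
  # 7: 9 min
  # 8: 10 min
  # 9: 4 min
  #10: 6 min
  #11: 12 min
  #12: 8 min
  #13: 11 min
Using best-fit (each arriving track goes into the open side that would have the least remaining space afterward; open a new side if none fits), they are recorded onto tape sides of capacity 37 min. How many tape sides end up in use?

4

  11 → side 1 (new)  [load 11/37]
  7 → side 1  [load 18/37]
  6 → side 1  [load 24/37]
  7 → side 1  [load 31/37]
  11 → side 2 (new)  [load 11/37]
  27 → side 3 (new)  [load 27/37]
  9 → side 3  [load 36/37]
  10 → side 2  [load 21/37]
  4 → side 1  [load 35/37]
  6 → side 2  [load 27/37]
  12 → side 4 (new)  [load 12/37]
  8 → side 2  [load 35/37]
  11 → side 4  [load 23/37]
4 tape sides opened.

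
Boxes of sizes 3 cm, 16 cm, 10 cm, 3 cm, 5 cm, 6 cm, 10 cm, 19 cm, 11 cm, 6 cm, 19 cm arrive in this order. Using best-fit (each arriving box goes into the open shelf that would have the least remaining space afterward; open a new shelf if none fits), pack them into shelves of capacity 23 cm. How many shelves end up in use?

  3 → shelf 1 (new)  [load 3/23]
  16 → shelf 1  [load 19/23]
  10 → shelf 2 (new)  [load 10/23]
  3 → shelf 1  [load 22/23]
  5 → shelf 2  [load 15/23]
  6 → shelf 2  [load 21/23]
  10 → shelf 3 (new)  [load 10/23]
  19 → shelf 4 (new)  [load 19/23]
  11 → shelf 3  [load 21/23]
  6 → shelf 5 (new)  [load 6/23]
  19 → shelf 6 (new)  [load 19/23]
6 shelves opened.

6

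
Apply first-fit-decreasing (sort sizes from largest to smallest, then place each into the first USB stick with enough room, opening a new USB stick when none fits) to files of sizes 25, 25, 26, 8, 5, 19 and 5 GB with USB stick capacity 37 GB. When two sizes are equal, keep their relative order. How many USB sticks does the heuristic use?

Sorted descending: 26, 25, 25, 19, 8, 5, 5.
  26 → USB stick 1 (new)  [load 26/37]
  25 → USB stick 2 (new)  [load 25/37]
  25 → USB stick 3 (new)  [load 25/37]
  19 → USB stick 4 (new)  [load 19/37]
  8 → USB stick 1  [load 34/37]
  5 → USB stick 2  [load 30/37]
  5 → USB stick 2  [load 35/37]
4 USB sticks opened.

4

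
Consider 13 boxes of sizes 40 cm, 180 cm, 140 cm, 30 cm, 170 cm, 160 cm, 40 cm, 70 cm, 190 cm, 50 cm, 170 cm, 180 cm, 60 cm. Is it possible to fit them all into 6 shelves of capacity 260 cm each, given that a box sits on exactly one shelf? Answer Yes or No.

No

Total = 1480 cm; ⌈1480/260⌉ = 6.
7 boxes each exceed half the capacity and cannot share a shelf, forcing at least 7 shelves.
At least 7 shelves are required, but only 6 are allowed.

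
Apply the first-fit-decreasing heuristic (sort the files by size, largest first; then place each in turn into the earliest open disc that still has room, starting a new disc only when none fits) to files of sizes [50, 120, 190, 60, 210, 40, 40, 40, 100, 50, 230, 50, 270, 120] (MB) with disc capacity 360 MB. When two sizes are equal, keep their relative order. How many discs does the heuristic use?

5

Sorted descending: 270, 230, 210, 190, 120, 120, 100, 60, 50, 50, 50, 40, 40, 40.
  270 → disc 1 (new)  [load 270/360]
  230 → disc 2 (new)  [load 230/360]
  210 → disc 3 (new)  [load 210/360]
  190 → disc 4 (new)  [load 190/360]
  120 → disc 2  [load 350/360]
  120 → disc 3  [load 330/360]
  100 → disc 4  [load 290/360]
  60 → disc 1  [load 330/360]
  50 → disc 4  [load 340/360]
  50 → disc 5 (new)  [load 50/360]
  50 → disc 5  [load 100/360]
  40 → disc 5  [load 140/360]
  40 → disc 5  [load 180/360]
  40 → disc 5  [load 220/360]
5 discs opened.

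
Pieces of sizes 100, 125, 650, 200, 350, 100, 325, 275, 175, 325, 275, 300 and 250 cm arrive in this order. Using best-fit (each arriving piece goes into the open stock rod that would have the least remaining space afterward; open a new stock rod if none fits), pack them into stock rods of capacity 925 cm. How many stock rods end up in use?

4

  100 → stock rod 1 (new)  [load 100/925]
  125 → stock rod 1  [load 225/925]
  650 → stock rod 1  [load 875/925]
  200 → stock rod 2 (new)  [load 200/925]
  350 → stock rod 2  [load 550/925]
  100 → stock rod 2  [load 650/925]
  325 → stock rod 3 (new)  [load 325/925]
  275 → stock rod 2  [load 925/925]
  175 → stock rod 3  [load 500/925]
  325 → stock rod 3  [load 825/925]
  275 → stock rod 4 (new)  [load 275/925]
  300 → stock rod 4  [load 575/925]
  250 → stock rod 4  [load 825/925]
4 stock rods opened.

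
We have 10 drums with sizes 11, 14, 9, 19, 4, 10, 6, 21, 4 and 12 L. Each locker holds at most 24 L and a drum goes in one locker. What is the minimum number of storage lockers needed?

Total = 21 + 19 + 14 + 12 + 11 + 10 + 9 + 6 + 4 + 4 = 110 L.
Lower bound: ⌈110/24⌉ = 5 storage lockers.
A packing using 5 storage lockers:
  locker 1: 21 = 21
  locker 2: 19 + 4 = 23
  locker 3: 14 + 10 = 24
  locker 4: 12 + 11 = 23
  locker 5: 9 + 6 + 4 = 19
This matches the lower bound, so 5 is optimal.

5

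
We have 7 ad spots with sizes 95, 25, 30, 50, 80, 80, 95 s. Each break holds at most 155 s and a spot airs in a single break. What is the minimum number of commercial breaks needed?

4

Total = 95 + 95 + 80 + 80 + 50 + 30 + 25 = 455 s.
Lower bound: ⌈455/155⌉ = 3 commercial breaks.
Also, 4 ad spots each exceed 155/2 s, and no two of those can share a break, so at least 4 commercial breaks are needed.
A packing using 4 commercial breaks:
  break 1: 95 + 50 = 145
  break 2: 95 + 30 + 25 = 150
  break 3: 80 = 80
  break 4: 80 = 80
This matches the lower bound, so 4 is optimal.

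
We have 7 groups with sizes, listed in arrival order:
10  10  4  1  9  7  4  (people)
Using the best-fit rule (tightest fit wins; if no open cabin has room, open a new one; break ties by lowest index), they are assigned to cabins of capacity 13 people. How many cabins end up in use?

  10 → cabin 1 (new)  [load 10/13]
  10 → cabin 2 (new)  [load 10/13]
  4 → cabin 3 (new)  [load 4/13]
  1 → cabin 1  [load 11/13]
  9 → cabin 3  [load 13/13]
  7 → cabin 4 (new)  [load 7/13]
  4 → cabin 4  [load 11/13]
4 cabins opened.

4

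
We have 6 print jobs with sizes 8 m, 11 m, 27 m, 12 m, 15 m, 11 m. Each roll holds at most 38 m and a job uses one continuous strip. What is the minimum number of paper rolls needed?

3

Total = 27 + 15 + 12 + 11 + 11 + 8 = 84 m.
Lower bound: ⌈84/38⌉ = 3 paper rolls.
A packing using 3 paper rolls:
  roll 1: 27 + 11 = 38
  roll 2: 15 + 12 + 11 = 38
  roll 3: 8 = 8
This matches the lower bound, so 3 is optimal.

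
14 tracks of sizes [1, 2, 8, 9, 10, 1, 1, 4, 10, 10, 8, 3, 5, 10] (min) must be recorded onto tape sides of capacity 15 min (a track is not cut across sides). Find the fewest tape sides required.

7

Total = 10 + 10 + 10 + 10 + 9 + 8 + 8 + 5 + 4 + 3 + 2 + 1 + 1 + 1 = 82 min.
Lower bound: ⌈82/15⌉ = 6 tape sides.
Also, 7 tracks each exceed 15/2 min, and no two of those can share a side, so at least 7 tape sides are needed.
A packing using 7 tape sides:
  side 1: 10 + 5 = 15
  side 2: 10 + 4 + 1 = 15
  side 3: 10 + 3 + 2 = 15
  side 4: 10 + 1 + 1 = 12
  side 5: 9 = 9
  side 6: 8 = 8
  side 7: 8 = 8
This matches the lower bound, so 7 is optimal.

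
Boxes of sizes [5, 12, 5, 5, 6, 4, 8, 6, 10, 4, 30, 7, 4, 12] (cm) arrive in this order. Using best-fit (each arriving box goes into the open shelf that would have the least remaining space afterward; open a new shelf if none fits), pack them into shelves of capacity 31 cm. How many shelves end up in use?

4

  5 → shelf 1 (new)  [load 5/31]
  12 → shelf 1  [load 17/31]
  5 → shelf 1  [load 22/31]
  5 → shelf 1  [load 27/31]
  6 → shelf 2 (new)  [load 6/31]
  4 → shelf 1  [load 31/31]
  8 → shelf 2  [load 14/31]
  6 → shelf 2  [load 20/31]
  10 → shelf 2  [load 30/31]
  4 → shelf 3 (new)  [load 4/31]
  30 → shelf 4 (new)  [load 30/31]
  7 → shelf 3  [load 11/31]
  4 → shelf 3  [load 15/31]
  12 → shelf 3  [load 27/31]
4 shelves opened.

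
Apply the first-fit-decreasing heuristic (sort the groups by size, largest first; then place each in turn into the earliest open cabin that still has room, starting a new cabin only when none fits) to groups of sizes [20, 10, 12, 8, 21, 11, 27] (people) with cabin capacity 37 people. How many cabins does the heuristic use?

Sorted descending: 27, 21, 20, 12, 11, 10, 8.
  27 → cabin 1 (new)  [load 27/37]
  21 → cabin 2 (new)  [load 21/37]
  20 → cabin 3 (new)  [load 20/37]
  12 → cabin 2  [load 33/37]
  11 → cabin 3  [load 31/37]
  10 → cabin 1  [load 37/37]
  8 → cabin 4 (new)  [load 8/37]
4 cabins opened.

4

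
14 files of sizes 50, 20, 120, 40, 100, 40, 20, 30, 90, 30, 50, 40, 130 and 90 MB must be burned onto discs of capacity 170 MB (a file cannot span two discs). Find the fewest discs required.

5

Total = 130 + 120 + 100 + 90 + 90 + 50 + 50 + 40 + 40 + 40 + 30 + 30 + 20 + 20 = 850 MB.
Lower bound: ⌈850/170⌉ = 5 discs.
A packing using 5 discs:
  disc 1: 130 + 40 = 170
  disc 2: 120 + 50 = 170
  disc 3: 100 + 50 + 20 = 170
  disc 4: 90 + 40 + 40 = 170
  disc 5: 90 + 30 + 30 + 20 = 170
This matches the lower bound, so 5 is optimal.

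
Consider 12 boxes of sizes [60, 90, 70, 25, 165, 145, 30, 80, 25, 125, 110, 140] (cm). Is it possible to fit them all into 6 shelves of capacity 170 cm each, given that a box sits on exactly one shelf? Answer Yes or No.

Total = 1065 cm; ⌈1065/170⌉ = 7.
At least 7 shelves are required, but only 6 are allowed.

No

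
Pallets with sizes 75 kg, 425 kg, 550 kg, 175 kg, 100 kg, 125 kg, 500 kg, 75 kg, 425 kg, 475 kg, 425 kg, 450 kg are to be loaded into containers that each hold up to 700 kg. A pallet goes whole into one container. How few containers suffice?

Total = 550 + 500 + 475 + 450 + 425 + 425 + 425 + 175 + 125 + 100 + 75 + 75 = 3800 kg.
Lower bound: ⌈3800/700⌉ = 6 containers.
Also, 7 pallets each exceed 350 kg, and no two of those can share a container, so at least 7 containers are needed.
A packing using 7 containers:
  container 1: 550 + 125 = 675
  container 2: 500 + 175 = 675
  container 3: 475 + 100 + 75 = 650
  container 4: 450 + 75 = 525
  container 5: 425 = 425
  container 6: 425 = 425
  container 7: 425 = 425
This matches the lower bound, so 7 is optimal.

7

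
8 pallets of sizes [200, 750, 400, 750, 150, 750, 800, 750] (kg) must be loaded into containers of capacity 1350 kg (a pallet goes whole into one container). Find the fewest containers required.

5

Total = 800 + 750 + 750 + 750 + 750 + 400 + 200 + 150 = 4550 kg.
Lower bound: ⌈4550/1350⌉ = 4 containers.
Also, 5 pallets each exceed 675 kg, and no two of those can share a container, so at least 5 containers are needed.
A packing using 5 containers:
  container 1: 800 + 400 + 150 = 1350
  container 2: 750 + 200 = 950
  container 3: 750 = 750
  container 4: 750 = 750
  container 5: 750 = 750
This matches the lower bound, so 5 is optimal.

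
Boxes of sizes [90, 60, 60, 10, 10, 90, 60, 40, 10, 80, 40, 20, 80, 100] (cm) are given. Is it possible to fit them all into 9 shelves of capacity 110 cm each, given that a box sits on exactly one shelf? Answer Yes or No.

A valid assignment using 8 shelves:
  shelf 1: 100 + 10 = 110
  shelf 2: 90 + 20 = 110
  shelf 3: 90 + 10 + 10 = 110
  shelf 4: 80 = 80
  shelf 5: 80 = 80
  shelf 6: 60 + 40 = 100
  shelf 7: 60 + 40 = 100
  shelf 8: 60 = 60
That uses only 8 ≤ 9, so 9 shelves are enough.

Yes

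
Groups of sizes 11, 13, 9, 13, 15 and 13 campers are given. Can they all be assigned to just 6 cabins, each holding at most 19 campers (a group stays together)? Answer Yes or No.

Yes

A valid assignment using 6 cabins:
  cabin 1: 15 = 15
  cabin 2: 13 = 13
  cabin 3: 13 = 13
  cabin 4: 13 = 13
  cabin 5: 11 = 11
  cabin 6: 9 = 9
Every load is within 19 campers, so 6 cabins suffice.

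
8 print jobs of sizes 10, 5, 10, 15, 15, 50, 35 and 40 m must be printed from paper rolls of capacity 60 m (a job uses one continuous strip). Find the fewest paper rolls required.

3

Total = 50 + 40 + 35 + 15 + 15 + 10 + 10 + 5 = 180 m.
Lower bound: ⌈180/60⌉ = 3 paper rolls.
A packing using 3 paper rolls:
  roll 1: 50 + 10 = 60
  roll 2: 40 + 15 + 5 = 60
  roll 3: 35 + 15 + 10 = 60
This matches the lower bound, so 3 is optimal.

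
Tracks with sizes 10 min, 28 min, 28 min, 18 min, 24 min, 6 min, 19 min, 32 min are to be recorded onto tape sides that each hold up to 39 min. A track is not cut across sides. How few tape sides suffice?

5

Total = 32 + 28 + 28 + 24 + 19 + 18 + 10 + 6 = 165 min.
Lower bound: ⌈165/39⌉ = 5 tape sides.
A packing using 5 tape sides:
  side 1: 32 + 6 = 38
  side 2: 28 + 10 = 38
  side 3: 28 = 28
  side 4: 24 = 24
  side 5: 19 + 18 = 37
This matches the lower bound, so 5 is optimal.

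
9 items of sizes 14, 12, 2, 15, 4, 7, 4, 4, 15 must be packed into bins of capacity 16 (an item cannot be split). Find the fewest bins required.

5

Total = 15 + 15 + 14 + 12 + 7 + 4 + 4 + 4 + 2 = 77.
Lower bound: ⌈77/16⌉ = 5 bins.
A packing using 5 bins:
  bin 1: 15 = 15
  bin 2: 15 = 15
  bin 3: 14 + 2 = 16
  bin 4: 12 + 4 = 16
  bin 5: 7 + 4 + 4 = 15
This matches the lower bound, so 5 is optimal.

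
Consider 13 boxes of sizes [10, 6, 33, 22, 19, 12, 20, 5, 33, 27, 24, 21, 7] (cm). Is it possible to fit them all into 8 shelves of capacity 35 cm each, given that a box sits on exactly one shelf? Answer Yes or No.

A valid assignment using 8 shelves:
  shelf 1: 33 = 33
  shelf 2: 33 = 33
  shelf 3: 27 + 7 = 34
  shelf 4: 24 + 10 = 34
  shelf 5: 22 + 12 = 34
  shelf 6: 21 + 6 + 5 = 32
  shelf 7: 20 = 20
  shelf 8: 19 = 19
Every load is within 35 cm, so 8 shelves suffice.

Yes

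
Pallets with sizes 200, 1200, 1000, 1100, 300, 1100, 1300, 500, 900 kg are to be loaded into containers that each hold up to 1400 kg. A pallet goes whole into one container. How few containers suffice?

Total = 1300 + 1200 + 1100 + 1100 + 1000 + 900 + 500 + 300 + 200 = 7600 kg.
Lower bound: ⌈7600/1400⌉ = 6 containers.
A packing using 6 containers:
  container 1: 1300 = 1300
  container 2: 1200 + 200 = 1400
  container 3: 1100 + 300 = 1400
  container 4: 1100 = 1100
  container 5: 1000 = 1000
  container 6: 900 + 500 = 1400
This matches the lower bound, so 6 is optimal.

6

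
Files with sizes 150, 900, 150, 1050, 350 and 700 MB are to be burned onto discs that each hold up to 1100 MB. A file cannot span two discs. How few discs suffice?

Total = 1050 + 900 + 700 + 350 + 150 + 150 = 3300 MB.
Lower bound: ⌈3300/1100⌉ = 3 discs.
A packing using 4 discs:
  disc 1: 1050 = 1050
  disc 2: 900 + 150 = 1050
  disc 3: 700 + 350 = 1050
  disc 4: 150 = 150
No arrangement into 3 discs stays within capacity, so 4 is optimal.

4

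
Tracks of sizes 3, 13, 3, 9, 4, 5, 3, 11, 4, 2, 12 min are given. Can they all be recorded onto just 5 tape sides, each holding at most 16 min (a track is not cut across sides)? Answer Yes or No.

Yes

A valid assignment using 5 tape sides:
  side 1: 13 + 3 = 16
  side 2: 12 + 4 = 16
  side 3: 11 + 5 = 16
  side 4: 9 + 4 + 3 = 16
  side 5: 3 + 2 = 5
Every load is within 16 min, so 5 tape sides suffice.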